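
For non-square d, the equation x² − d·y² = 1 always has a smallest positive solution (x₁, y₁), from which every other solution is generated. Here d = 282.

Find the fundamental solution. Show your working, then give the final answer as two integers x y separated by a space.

2351 140

√282 → a₀=16, period (1,3,1,4,1,3,1,32); ℓ=8 even so k=7
step 0: (16, 1)  from 16·(1,0) + (0,1)
…
step 3: (84, 5)  from 1·(67,4) + (17,1)
…
step 5: (487, 29)  from 1·(403,24) + (84,5)
step 6: (1864, 111)  from 3·(487,29) + (403,24)
step 7: (2351, 140)  from 1·(1864,111) + (487,29)
fundamental: x₁=2351, y₁=140  (since 5527201 − 282·19600 = 1)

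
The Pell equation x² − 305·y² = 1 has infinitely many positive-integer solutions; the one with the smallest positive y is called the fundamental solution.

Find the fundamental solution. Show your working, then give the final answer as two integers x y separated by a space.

489 28

d=305: √d = [17; 2,6,2,34] (ℓ=4, even), read p_3/q_3
i=0: a=17 ⇒ p=17, q=1
…
i=2: a=6 ⇒ p=227, q=13
i=3: a=2 ⇒ p=489, q=28
(x₁, y₁) = (489, 28);  489² − 305·28² = 1 ✓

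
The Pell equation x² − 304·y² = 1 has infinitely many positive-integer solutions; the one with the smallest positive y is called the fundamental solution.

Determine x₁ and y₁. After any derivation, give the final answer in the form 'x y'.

57799 3315

√304 = [17; 2,3,2,1,1,1,1,1,2,3,2,34, …], period ℓ=12 (even) → k=11
i=0: a=17 ⇒ p=17, q=1
i=1: a=2 ⇒ p=35, q=2
i=2: a=3 ⇒ p=122, q=7
…
i=10: a=3 ⇒ p=25177, q=1444
i=11: a=2 ⇒ p=57799, q=3315
→ (57799, 3315).  Check: 57799²=3340724401, 304·3315²=3340724400, difference 1.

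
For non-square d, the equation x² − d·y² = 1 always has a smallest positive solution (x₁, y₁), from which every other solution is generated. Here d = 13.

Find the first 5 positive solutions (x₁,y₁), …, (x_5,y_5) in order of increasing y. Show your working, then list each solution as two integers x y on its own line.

649 180
842401 233640
1093435849 303264540
1419278889601 393637139280
1842222905266249 510940703520900

d=13: √d = [3; 1,1,1,1,6] (ℓ=5, odd), read p_9/q_9
k=0  a_k=3  p_k/q_k = 3/1
k=1  a_k=1  p_k/q_k = 4/1
k=2  a_k=1  p_k/q_k = 7/2
…
k=5  a_k=6  p_k/q_k = 119/33
k=6  a_k=1  p_k/q_k = 137/38
k=7  a_k=1  p_k/q_k = 256/71
k=8  a_k=1  p_k/q_k = 393/109
k=9  a_k=1  p_k/q_k = 649/180
(x₁, y₁) = (649, 180);  649² − 13·180² = 1 ✓
(x_2, y_2) = (649·649 + 13·180·180, 649·180 + 180·649) = (842401, 233640)
(x_3, y_3) = (649·842401 + 13·180·233640, 649·233640 + 180·842401) = (1093435849, 303264540)
(x_4, y_4) = (649·1093435849 + 13·180·303264540, 649·303264540 + 180·1093435849) = (1419278889601, 393637139280)
(x_5, y_5) = (649·1419278889601 + 13·180·393637139280, 649·393637139280 + 180·1419278889601) = (1842222905266249, 510940703520900)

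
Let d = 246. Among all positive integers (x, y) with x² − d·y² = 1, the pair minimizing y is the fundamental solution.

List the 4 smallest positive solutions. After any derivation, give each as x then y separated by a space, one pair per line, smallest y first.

d=246: √d = [15; 1,2,5,1,14,1,5,2,1,30] (ℓ=10, even), read p_9/q_9
step 0: (15, 1)  from 15·(1,0) + (0,1)
step 1: (16, 1)  from 1·(15,1) + (1,0)
…
step 4: (298, 19)  from 1·(251,16) + (47,3)
…
step 8: (60777, 3875)  from 2·(28028,1787) + (4721,301)
step 9: (88805, 5662)  from 1·(60777,3875) + (28028,1787)
fundamental: x₁=88805, y₁=5662  (since 7886328025 − 246·32058244 = 1)
n=2: (88805,5662)∘(88805,5662) = (88805·88805+246·5662·5662, 88805·5662+5662·88805) = (15772656049,1005627820)
n=3: (15772656049,1005627820)∘(88805,5662) = (88805·15772656049+246·5662·1005627820, 88805·1005627820+5662·15772656049) = (2801381440774085,178609557104538)
n=4: (2801381440774085,178609557104538)∘(88805,5662) = (88805·2801381440774085+246·5662·178609557104538, 88805·178609557104538+5662·2801381440774085) = (497553357680112580801,31722843436331366360)

88805 5662
15772656049 1005627820
2801381440774085 178609557104538
497553357680112580801 31722843436331366360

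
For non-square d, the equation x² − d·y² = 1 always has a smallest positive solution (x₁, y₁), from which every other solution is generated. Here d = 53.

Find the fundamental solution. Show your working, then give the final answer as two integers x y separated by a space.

66249 9100

[7; 3,1,1,3,14] for √53; ℓ=5 ⇒ convergent index 9
a_0=7:  p_0=7·1+0=7,  q_0=7·0+1=1
a_1=3:  p_1=3·7+1=22,  q_1=3·1+0=3
a_2=1:  p_2=1·22+7=29,  q_2=1·3+1=4
…
a_4=3:  p_4=3·51+29=182,  q_4=3·7+4=25
a_5=14:  p_5=14·182+51=2599,  q_5=14·25+7=357
a_6=3:  p_6=3·2599+182=7979,  q_6=3·357+25=1096
a_7=1:  p_7=1·7979+2599=10578,  q_7=1·1096+357=1453
a_8=1:  p_8=1·10578+7979=18557,  q_8=1·1453+1096=2549
a_9=3:  p_9=3·18557+10578=66249,  q_9=3·2549+1453=9100
(x₁, y₁) = (66249, 9100);  66249² − 53·9100² = 1 ✓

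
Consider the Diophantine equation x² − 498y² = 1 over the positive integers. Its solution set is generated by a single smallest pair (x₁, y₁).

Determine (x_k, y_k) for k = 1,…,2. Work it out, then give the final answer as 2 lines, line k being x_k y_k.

179777 8056
64639539457 2896567024

√498 = [22; 3,6,22,6,3,44, …], period ℓ=6 (even) → k=5
i=0: a=22 ⇒ p=22, q=1
i=1: a=3 ⇒ p=67, q=3
…
i=4: a=6 ⇒ p=56794, q=2545
i=5: a=3 ⇒ p=179777, q=8056
fundamental: x₁=179777, y₁=8056  (since 32319769729 − 498·64899136 = 1)
(179777+8056√498)^2 = 64639539457 + 2896567024√498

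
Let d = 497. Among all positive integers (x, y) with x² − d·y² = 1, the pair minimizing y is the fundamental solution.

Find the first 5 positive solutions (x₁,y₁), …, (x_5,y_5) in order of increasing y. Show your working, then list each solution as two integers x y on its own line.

1201887 53912
2889064721537 129592263888
6944658661946678751 311510514535059400
16693389930459326703284737 748800875565868281911712
40127136686692992928199618718687 1799948075862157952969508541688

√497 = [22; 3,2,2,5,6,5,2,2,3,44, …], period ℓ=10 (even) → k=9
step 0: (22, 1)  from 22·(1,0) + (0,1)
step 1: (67, 3)  from 3·(22,1) + (1,0)
step 2: (156, 7)  from 2·(67,3) + (22,1)
step 3: (379, 17)  from 2·(156,7) + (67,3)
step 4: (2051, 92)  from 5·(379,17) + (156,7)
step 5: (12685, 569)  from 6·(2051,92) + (379,17)
step 6: (65476, 2937)  from 5·(12685,569) + (2051,92)
step 7: (143637, 6443)  from 2·(65476,2937) + (12685,569)
step 8: (352750, 15823)  from 2·(143637,6443) + (65476,2937)
step 9: (1201887, 53912)  from 3·(352750,15823) + (143637,6443)
fundamental: x₁=1201887, y₁=53912  (since 1444532360769 − 497·2906503744 = 1)
(1201887+53912√497)^2 = 2889064721537 + 129592263888√497
(1201887+53912√497)^3 = 6944658661946678751 + 311510514535059400√497
(1201887+53912√497)^4 = 16693389930459326703284737 + 748800875565868281911712√497
(1201887+53912√497)^5 = 40127136686692992928199618718687 + 1799948075862157952969508541688√497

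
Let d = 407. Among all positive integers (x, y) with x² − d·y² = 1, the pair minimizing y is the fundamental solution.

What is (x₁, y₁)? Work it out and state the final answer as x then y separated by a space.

d=407: √d = [20; 5,1,2,1,5,40] (ℓ=6, even), read p_5/q_5
i=0: a=20 ⇒ p=20, q=1
…
i=2: a=1 ⇒ p=121, q=6
i=3: a=2 ⇒ p=343, q=17
i=4: a=1 ⇒ p=464, q=23
i=5: a=5 ⇒ p=2663, q=132
fundamental: x₁=2663, y₁=132  (since 7091569 − 407·17424 = 1)

2663 132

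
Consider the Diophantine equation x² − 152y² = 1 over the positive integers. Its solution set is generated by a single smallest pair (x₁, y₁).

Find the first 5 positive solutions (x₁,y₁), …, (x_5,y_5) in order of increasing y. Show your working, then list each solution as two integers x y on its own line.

d=152: √d = [12; 3,24] (ℓ=2, even), read p_1/q_1
step 0: (12, 1)  from 12·(1,0) + (0,1)
step 1: (37, 3)  from 3·(12,1) + (1,0)
→ (37, 3).  Check: 37²=1369, 152·3²=1368, difference 1.
(37+3√152)^2 = 2737 + 222√152
(37+3√152)^3 = 202501 + 16425√152
(37+3√152)^4 = 14982337 + 1215228√152
(37+3√152)^5 = 1108490437 + 89910447√152

37 3
2737 222
202501 16425
14982337 1215228
1108490437 89910447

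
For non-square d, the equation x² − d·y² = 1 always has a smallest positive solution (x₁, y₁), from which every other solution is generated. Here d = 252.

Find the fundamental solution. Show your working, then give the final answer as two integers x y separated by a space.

127 8

√252 → a₀=15, period (1,6,1,30); ℓ=4 even so k=3
step 0: (15, 1)  from 15·(1,0) + (0,1)
step 1: (16, 1)  from 1·(15,1) + (1,0)
step 2: (111, 7)  from 6·(16,1) + (15,1)
step 3: (127, 8)  from 1·(111,7) + (16,1)
fundamental: x₁=127, y₁=8  (since 16129 − 252·64 = 1)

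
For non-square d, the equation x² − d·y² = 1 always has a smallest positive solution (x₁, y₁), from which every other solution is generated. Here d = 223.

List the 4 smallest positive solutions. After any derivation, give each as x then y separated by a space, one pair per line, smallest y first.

224 15
100351 6720
44957024 3010545
20140646401 1348717440

√223 = [14; 1,13,1,28, …], period ℓ=4 (even) → k=3
a_0=14:  p_0=14·1+0=14,  q_0=14·0+1=1
a_1=1:  p_1=1·14+1=15,  q_1=1·1+0=1
a_2=13:  p_2=13·15+14=209,  q_2=13·1+1=14
a_3=1:  p_3=1·209+15=224,  q_3=1·14+1=15
(x₁, y₁) = (224, 15);  224² − 223·15² = 1 ✓
(x_2, y_2) = (224·224 + 223·15·15, 224·15 + 15·224) = (100351, 6720)
(x_3, y_3) = (224·100351 + 223·15·6720, 224·6720 + 15·100351) = (44957024, 3010545)
(x_4, y_4) = (224·44957024 + 223·15·3010545, 224·3010545 + 15·44957024) = (20140646401, 1348717440)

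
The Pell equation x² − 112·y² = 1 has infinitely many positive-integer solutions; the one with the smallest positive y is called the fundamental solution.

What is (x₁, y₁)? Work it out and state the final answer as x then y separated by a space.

√112 = [10; 1,1,2,1,1,20, …], period ℓ=6 (even) → k=5
a_0=10:  p_0=10·1+0=10,  q_0=10·0+1=1
a_1=1:  p_1=1·10+1=11,  q_1=1·1+0=1
…
a_3=2:  p_3=2·21+11=53,  q_3=2·2+1=5
a_4=1:  p_4=1·53+21=74,  q_4=1·5+2=7
a_5=1:  p_5=1·74+53=127,  q_5=1·7+5=12
(x₁, y₁) = (127, 12);  127² − 112·12² = 1 ✓

127 12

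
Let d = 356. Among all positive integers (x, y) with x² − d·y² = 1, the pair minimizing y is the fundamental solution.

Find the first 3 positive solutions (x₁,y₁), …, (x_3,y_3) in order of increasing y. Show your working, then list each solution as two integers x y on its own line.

[18; 1,6,1,1,2,…,6,1,36] for √356; ℓ=14 ⇒ convergent index 13
k=0  a_k=18  p_k/q_k = 18/1
…
k=2  a_k=6  p_k/q_k = 132/7
…
k=5  a_k=2  p_k/q_k = 717/38
…
k=8  a_k=1  p_k/q_k = 9717/515
…
k=10  a_k=1  p_k/q_k = 37868/2007
…
k=12  a_k=6  p_k/q_k = 433982/23001
k=13  a_k=1  p_k/q_k = 500001/26500
fundamental: x₁=500001, y₁=26500  (since 250001000001 − 356·702250000 = 1)
n=2: (500001,26500)∘(500001,26500) = (500001·500001+356·26500·26500, 500001·26500+26500·500001) = (500002000001,26500053000)
n=3: (500002000001,26500053000)∘(500001,26500) = (500001·500002000001+356·26500·26500053000, 500001·26500053000+26500·500002000001) = (500003000004500001,26500106000079500)

500001 26500
500002000001 26500053000
500003000004500001 26500106000079500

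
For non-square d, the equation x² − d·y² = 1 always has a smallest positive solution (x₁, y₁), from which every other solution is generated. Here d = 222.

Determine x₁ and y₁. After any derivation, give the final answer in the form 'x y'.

[14; 1,8,1,28] for √222; ℓ=4 ⇒ convergent index 3
i=0: a=14 ⇒ p=14, q=1
…
i=2: a=8 ⇒ p=134, q=9
i=3: a=1 ⇒ p=149, q=10
fundamental: x₁=149, y₁=10  (since 22201 − 222·100 = 1)

149 10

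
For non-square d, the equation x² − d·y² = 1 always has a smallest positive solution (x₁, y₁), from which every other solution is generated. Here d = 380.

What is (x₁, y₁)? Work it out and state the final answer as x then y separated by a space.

[19; 2,38] for √380; ℓ=2 ⇒ convergent index 1
a_0=19:  p_0=19·1+0=19,  q_0=19·0+1=1
a_1=2:  p_1=2·19+1=39,  q_1=2·1+0=2
fundamental: x₁=39, y₁=2  (since 1521 − 380·4 = 1)

39 2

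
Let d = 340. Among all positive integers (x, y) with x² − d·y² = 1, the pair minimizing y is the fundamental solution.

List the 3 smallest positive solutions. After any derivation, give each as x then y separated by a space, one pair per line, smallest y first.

d=340: √d = [18; 2,3,1,1,1,…,3,2,36] (ℓ=14, even), read p_13/q_13
i=0: a=18 ⇒ p=18, q=1
i=1: a=2 ⇒ p=37, q=2
…
i=4: a=1 ⇒ p=295, q=16
…
i=8: a=1 ⇒ p=7265, q=394
…
i=11: a=1 ⇒ p=34813, q=1888
i=12: a=3 ⇒ p=125478, q=6805
i=13: a=2 ⇒ p=285769, q=15498
fundamental: x₁=285769, y₁=15498  (since 81663921361 − 340·240188004 = 1)
n=2: (285769,15498)∘(285769,15498) = (285769·285769+340·15498·15498, 285769·15498+15498·285769) = (163327842721,8857695924)
n=3: (163327842721,8857695924)∘(285769,15498) = (285769·163327842721+340·15498·8857695924, 285769·8857695924+15498·163327842721) = (93348068572789129,5062509812995614)

285769 15498
163327842721 8857695924
93348068572789129 5062509812995614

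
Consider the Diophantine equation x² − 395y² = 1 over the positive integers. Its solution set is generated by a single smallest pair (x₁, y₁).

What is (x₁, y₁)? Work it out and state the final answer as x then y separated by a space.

d=395: √d = [19; 1,6,1,38] (ℓ=4, even), read p_3/q_3
i=0: a=19 ⇒ p=19, q=1
i=1: a=1 ⇒ p=20, q=1
i=2: a=6 ⇒ p=139, q=7
i=3: a=1 ⇒ p=159, q=8
(x₁, y₁) = (159, 8);  159² − 395·8² = 1 ✓

159 8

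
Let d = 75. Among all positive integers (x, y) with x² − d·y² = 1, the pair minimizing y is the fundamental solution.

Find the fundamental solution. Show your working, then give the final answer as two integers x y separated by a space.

26 3

√75 = [8; 1,1,1,16, …], period ℓ=4 (even) → k=3
step 0: (8, 1)  from 8·(1,0) + (0,1)
step 1: (9, 1)  from 1·(8,1) + (1,0)
step 2: (17, 2)  from 1·(9,1) + (8,1)
step 3: (26, 3)  from 1·(17,2) + (9,1)
fundamental: x₁=26, y₁=3  (since 676 − 75·9 = 1)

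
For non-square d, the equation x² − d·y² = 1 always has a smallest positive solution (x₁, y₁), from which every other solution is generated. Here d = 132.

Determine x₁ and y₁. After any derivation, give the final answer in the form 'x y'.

23 2

√132 = [11; 2,22, …], period ℓ=2 (even) → k=1
a_0=11:  p_0=11·1+0=11,  q_0=11·0+1=1
a_1=2:  p_1=2·11+1=23,  q_1=2·1+0=2
(x₁, y₁) = (23, 2);  23² − 132·2² = 1 ✓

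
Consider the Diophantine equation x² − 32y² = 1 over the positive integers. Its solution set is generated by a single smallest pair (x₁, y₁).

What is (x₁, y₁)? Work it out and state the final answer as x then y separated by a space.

17 3

d=32: √d = [5; 1,1,1,10] (ℓ=4, even), read p_3/q_3
i=0: a=5 ⇒ p=5, q=1
…
i=2: a=1 ⇒ p=11, q=2
i=3: a=1 ⇒ p=17, q=3
→ (17, 3).  Check: 17²=289, 32·3²=288, difference 1.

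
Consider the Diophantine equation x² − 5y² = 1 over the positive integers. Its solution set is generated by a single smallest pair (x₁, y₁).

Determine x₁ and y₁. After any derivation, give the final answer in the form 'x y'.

d=5: √d = [2; 4] (ℓ=1, odd), read p_1/q_1
k=0  a_k=2  p_k/q_k = 2/1
k=1  a_k=4  p_k/q_k = 9/4
→ (9, 4).  Check: 9²=81, 5·4²=80, difference 1.

9 4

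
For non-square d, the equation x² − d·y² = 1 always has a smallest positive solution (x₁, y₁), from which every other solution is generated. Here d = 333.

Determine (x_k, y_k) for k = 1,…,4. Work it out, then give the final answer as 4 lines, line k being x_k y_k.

73 4
10657 584
1555849 85260
227143297 12447376

√333 → a₀=18, period (4,36); ℓ=2 even so k=1
a_0=18:  p_0=18·1+0=18,  q_0=18·0+1=1
a_1=4:  p_1=4·18+1=73,  q_1=4·1+0=4
(x₁, y₁) = (73, 4);  73² − 333·4² = 1 ✓
(x_2, y_2) = (73·73 + 333·4·4, 73·4 + 4·73) = (10657, 584)
(x_3, y_3) = (73·10657 + 333·4·584, 73·584 + 4·10657) = (1555849, 85260)
(x_4, y_4) = (73·1555849 + 333·4·85260, 73·85260 + 4·1555849) = (227143297, 12447376)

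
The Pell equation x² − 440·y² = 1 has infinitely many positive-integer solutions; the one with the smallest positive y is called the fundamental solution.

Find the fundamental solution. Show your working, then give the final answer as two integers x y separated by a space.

[20; 1,40] for √440; ℓ=2 ⇒ convergent index 1
step 0: (20, 1)  from 20·(1,0) + (0,1)
step 1: (21, 1)  from 1·(20,1) + (1,0)
→ (21, 1).  Check: 21²=441, 440·1²=440, difference 1.

21 1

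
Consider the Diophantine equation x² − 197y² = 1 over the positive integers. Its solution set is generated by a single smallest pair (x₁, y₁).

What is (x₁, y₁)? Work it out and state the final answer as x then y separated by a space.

393 28

√197 = [14; 28, …], period ℓ=1 (odd) → k=1
k=0  a_k=14  p_k/q_k = 14/1
k=1  a_k=28  p_k/q_k = 393/28
(x₁, y₁) = (393, 28);  393² − 197·28² = 1 ✓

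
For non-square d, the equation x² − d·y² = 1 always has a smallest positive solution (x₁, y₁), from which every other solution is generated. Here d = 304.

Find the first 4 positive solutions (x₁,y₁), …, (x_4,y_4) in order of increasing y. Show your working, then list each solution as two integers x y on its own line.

√304 → a₀=17, period (2,3,2,1,1,1,1,1,2,3,2,34); ℓ=12 even so k=11
step 0: (17, 1)  from 17·(1,0) + (0,1)
step 1: (35, 2)  from 2·(17,1) + (1,0)
step 2: (122, 7)  from 3·(35,2) + (17,1)
…
step 4: (401, 23)  from 1·(279,16) + (122,7)
…
step 6: (1081, 62)  from 1·(680,39) + (401,23)
…
step 8: (2842, 163)  from 1·(1761,101) + (1081,62)
…
step 10: (25177, 1444)  from 3·(7445,427) + (2842,163)
step 11: (57799, 3315)  from 2·(25177,1444) + (7445,427)
(x₁, y₁) = (57799, 3315);  57799² − 304·3315² = 1 ✓
k=2:  x_2 = 57799·57799+304·3315·3315 = 6681448801,  y_2 = 57799·3315+3315·57799 = 383207370
k=3:  x_3 = 57799·6681448801+304·3315·383207370 = 772362118440199,  y_3 = 57799·383207370+3315·6681448801 = 44298005553945
k=4:  x_4 = 57799·772362118440199+304·3315·44298005553945 = 89283516160768675201,  y_4 = 57799·44298005553945+3315·772362118440199 = 5120760845641726740

57799 3315
6681448801 383207370
772362118440199 44298005553945
89283516160768675201 5120760845641726740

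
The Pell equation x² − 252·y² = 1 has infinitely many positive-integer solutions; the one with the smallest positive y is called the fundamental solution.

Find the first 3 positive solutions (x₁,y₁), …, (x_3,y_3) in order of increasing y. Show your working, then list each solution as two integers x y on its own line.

127 8
32257 2032
8193151 516120

√252 → a₀=15, period (1,6,1,30); ℓ=4 even so k=3
a_0=15:  p_0=15·1+0=15,  q_0=15·0+1=1
a_1=1:  p_1=1·15+1=16,  q_1=1·1+0=1
a_2=6:  p_2=6·16+15=111,  q_2=6·1+1=7
a_3=1:  p_3=1·111+16=127,  q_3=1·7+1=8
(x₁, y₁) = (127, 8);  127² − 252·8² = 1 ✓
(x_2, y_2) = (127·127 + 252·8·8, 127·8 + 8·127) = (32257, 2032)
(x_3, y_3) = (127·32257 + 252·8·2032, 127·2032 + 8·32257) = (8193151, 516120)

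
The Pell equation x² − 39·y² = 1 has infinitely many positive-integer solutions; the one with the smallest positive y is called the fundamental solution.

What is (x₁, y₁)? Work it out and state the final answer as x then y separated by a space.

√39 → a₀=6, period (4,12); ℓ=2 even so k=1
i=0: a=6 ⇒ p=6, q=1
i=1: a=4 ⇒ p=25, q=4
(x₁, y₁) = (25, 4);  25² − 39·4² = 1 ✓

25 4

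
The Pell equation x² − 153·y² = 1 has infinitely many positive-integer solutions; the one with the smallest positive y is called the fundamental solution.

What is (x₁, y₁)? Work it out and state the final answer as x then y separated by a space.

√153 = [12; 2,1,2,2,2,1,2,24, …], period ℓ=8 (even) → k=7
i=0: a=12 ⇒ p=12, q=1
…
i=2: a=1 ⇒ p=37, q=3
…
i=6: a=1 ⇒ p=804, q=65
i=7: a=2 ⇒ p=2177, q=176
→ (2177, 176).  Check: 2177²=4739329, 153·176²=4739328, difference 1.

2177 176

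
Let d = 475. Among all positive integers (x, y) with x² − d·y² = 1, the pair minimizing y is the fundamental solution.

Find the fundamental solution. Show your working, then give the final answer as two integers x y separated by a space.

57799 2652

√475 → a₀=21, period (1,3,1,6,2,6,1,3,1,42); ℓ=10 even so k=9
step 0: (21, 1)  from 21·(1,0) + (0,1)
step 1: (22, 1)  from 1·(21,1) + (1,0)
step 2: (87, 4)  from 3·(22,1) + (21,1)
step 3: (109, 5)  from 1·(87,4) + (22,1)
…
step 6: (10287, 472)  from 6·(1591,73) + (741,34)
step 7: (11878, 545)  from 1·(10287,472) + (1591,73)
step 8: (45921, 2107)  from 3·(11878,545) + (10287,472)
step 9: (57799, 2652)  from 1·(45921,2107) + (11878,545)
→ (57799, 2652).  Check: 57799²=3340724401, 475·2652²=3340724400, difference 1.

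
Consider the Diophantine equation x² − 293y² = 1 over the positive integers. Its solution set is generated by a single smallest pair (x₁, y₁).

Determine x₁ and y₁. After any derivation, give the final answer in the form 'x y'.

√293 → a₀=17, period (8,1,1,8,34); ℓ=5 odd so k=9
step 0: (17, 1)  from 17·(1,0) + (0,1)
…
step 2: (154, 9)  from 1·(137,8) + (17,1)
…
step 5: (84679, 4947)  from 34·(2482,145) + (291,17)
…
step 7: (764593, 44668)  from 1·(679914,39721) + (84679,4947)
step 8: (1444507, 84389)  from 1·(764593,44668) + (679914,39721)
step 9: (12320649, 719780)  from 8·(1444507,84389) + (764593,44668)
→ (12320649, 719780).  Check: 12320649²=151798391781201, 293·719780²=151798391781200, difference 1.

12320649 719780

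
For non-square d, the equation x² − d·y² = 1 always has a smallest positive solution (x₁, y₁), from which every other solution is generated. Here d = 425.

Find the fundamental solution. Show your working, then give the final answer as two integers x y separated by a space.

143649 6968

d=425: √d = [20; 1,1,1,1,1,1,40] (ℓ=7, odd), read p_13/q_13
i=0: a=20 ⇒ p=20, q=1
…
i=3: a=1 ⇒ p=62, q=3
i=4: a=1 ⇒ p=103, q=5
…
i=6: a=1 ⇒ p=268, q=13
i=7: a=40 ⇒ p=10885, q=528
i=8: a=1 ⇒ p=11153, q=541
…
i=10: a=1 ⇒ p=33191, q=1610
i=11: a=1 ⇒ p=55229, q=2679
i=12: a=1 ⇒ p=88420, q=4289
i=13: a=1 ⇒ p=143649, q=6968
(x₁, y₁) = (143649, 6968);  143649² − 425·6968² = 1 ✓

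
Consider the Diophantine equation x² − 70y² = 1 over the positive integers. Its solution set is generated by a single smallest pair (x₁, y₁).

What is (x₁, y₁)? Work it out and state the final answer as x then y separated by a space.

[8; 2,1,2,1,2,16] for √70; ℓ=6 ⇒ convergent index 5
step 0: (8, 1)  from 8·(1,0) + (0,1)
…
step 3: (67, 8)  from 2·(25,3) + (17,2)
step 4: (92, 11)  from 1·(67,8) + (25,3)
step 5: (251, 30)  from 2·(92,11) + (67,8)
→ (251, 30).  Check: 251²=63001, 70·30²=63000, difference 1.

251 30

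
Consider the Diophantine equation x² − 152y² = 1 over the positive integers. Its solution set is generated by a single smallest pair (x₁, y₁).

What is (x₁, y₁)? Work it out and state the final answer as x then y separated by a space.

√152 = [12; 3,24, …], period ℓ=2 (even) → k=1
i=0: a=12 ⇒ p=12, q=1
i=1: a=3 ⇒ p=37, q=3
(x₁, y₁) = (37, 3);  37² − 152·3² = 1 ✓

37 3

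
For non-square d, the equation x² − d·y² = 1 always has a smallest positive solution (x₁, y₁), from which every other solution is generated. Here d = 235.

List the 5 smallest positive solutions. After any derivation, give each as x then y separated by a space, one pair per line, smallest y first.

[15; 3,30] for √235; ℓ=2 ⇒ convergent index 1
step 0: (15, 1)  from 15·(1,0) + (0,1)
step 1: (46, 3)  from 3·(15,1) + (1,0)
→ (46, 3).  Check: 46²=2116, 235·3²=2115, difference 1.
(46+3√235)^2 = 4231 + 276√235
(46+3√235)^3 = 389206 + 25389√235
(46+3√235)^4 = 35802721 + 2335512√235
(46+3√235)^5 = 3293461126 + 214841715√235

46 3
4231 276
389206 25389
35802721 2335512
3293461126 214841715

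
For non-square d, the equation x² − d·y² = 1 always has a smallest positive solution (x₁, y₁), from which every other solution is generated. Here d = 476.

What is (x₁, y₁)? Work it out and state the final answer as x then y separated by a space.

√476 = [21; 1,4,2,10,2,4,1,42, …], period ℓ=8 (even) → k=7
a_0=21:  p_0=21·1+0=21,  q_0=21·0+1=1
…
a_6=4:  p_6=4·5258+2509=23541,  q_6=4·241+115=1079
a_7=1:  p_7=1·23541+5258=28799,  q_7=1·1079+241=1320
(x₁, y₁) = (28799, 1320);  28799² − 476·1320² = 1 ✓

28799 1320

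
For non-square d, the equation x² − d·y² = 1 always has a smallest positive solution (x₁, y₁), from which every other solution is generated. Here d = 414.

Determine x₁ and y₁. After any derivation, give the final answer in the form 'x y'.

24335 1196

√414 → a₀=20, period (2,1,7,2,7,1,2,40); ℓ=8 even so k=7
i=0: a=20 ⇒ p=20, q=1
…
i=2: a=1 ⇒ p=61, q=3
…
i=6: a=1 ⇒ p=8444, q=415
i=7: a=2 ⇒ p=24335, q=1196
→ (24335, 1196).  Check: 24335²=592192225, 414·1196²=592192224, difference 1.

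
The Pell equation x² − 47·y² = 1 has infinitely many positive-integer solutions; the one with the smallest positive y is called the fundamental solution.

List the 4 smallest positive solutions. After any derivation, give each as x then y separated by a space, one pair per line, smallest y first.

√47 → a₀=6, period (1,5,1,12); ℓ=4 even so k=3
i=0: a=6 ⇒ p=6, q=1
i=1: a=1 ⇒ p=7, q=1
i=2: a=5 ⇒ p=41, q=6
i=3: a=1 ⇒ p=48, q=7
fundamental: x₁=48, y₁=7  (since 2304 − 47·49 = 1)
n=2: (48,7)∘(48,7) = (48·48+47·7·7, 48·7+7·48) = (4607,672)
n=3: (4607,672)∘(48,7) = (48·4607+47·7·672, 48·672+7·4607) = (442224,64505)
n=4: (442224,64505)∘(48,7) = (48·442224+47·7·64505, 48·64505+7·442224) = (42448897,6191808)

48 7
4607 672
442224 64505
42448897 6191808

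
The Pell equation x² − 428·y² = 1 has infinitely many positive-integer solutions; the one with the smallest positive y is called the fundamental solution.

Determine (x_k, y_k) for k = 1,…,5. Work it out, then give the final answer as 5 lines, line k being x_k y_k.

1850887 89466
6851565373537 331182912684
25362946559057703751 1225964295417811950
93887896135702420679780737 4538242753705644230486616
347551772829818329662915600223687 16799549031354731501369944644834

d=428: √d = [20; 1,2,4,1,5,10,5,1,4,2,1,40] (ℓ=12, even), read p_11/q_11
k=0  a_k=20  p_k/q_k = 20/1
…
k=2  a_k=2  p_k/q_k = 62/3
k=3  a_k=4  p_k/q_k = 269/13
…
k=6  a_k=10  p_k/q_k = 19571/946
k=7  a_k=5  p_k/q_k = 99779/4823
…
k=9  a_k=4  p_k/q_k = 577179/27899
k=10  a_k=2  p_k/q_k = 1273708/61567
k=11  a_k=1  p_k/q_k = 1850887/89466
(x₁, y₁) = (1850887, 89466);  1850887² − 428·89466² = 1 ✓
(1850887+89466√428)^2 = 6851565373537 + 331182912684√428
(1850887+89466√428)^3 = 25362946559057703751 + 1225964295417811950√428
(1850887+89466√428)^4 = 93887896135702420679780737 + 4538242753705644230486616√428
(1850887+89466√428)^5 = 347551772829818329662915600223687 + 16799549031354731501369944644834√428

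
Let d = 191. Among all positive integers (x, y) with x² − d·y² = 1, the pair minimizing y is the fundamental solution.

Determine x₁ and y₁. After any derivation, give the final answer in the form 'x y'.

8994000 650783

√191 = [13; 1,4,1,1,3,…,4,1,26, …], period ℓ=16 (even) → k=15
k=0  a_k=13  p_k/q_k = 13/1
…
k=3  a_k=1  p_k/q_k = 83/6
k=4  a_k=1  p_k/q_k = 152/11
…
k=7  a_k=2  p_k/q_k = 2999/217
k=8  a_k=13  p_k/q_k = 40217/2910
…
k=10  a_k=2  p_k/q_k = 207083/14984
…
k=13  a_k=1  p_k/q_k = 1616447/116962
k=14  a_k=4  p_k/q_k = 7377553/533821
k=15  a_k=1  p_k/q_k = 8994000/650783
fundamental: x₁=8994000, y₁=650783  (since 80892036000000 − 191·423518513089 = 1)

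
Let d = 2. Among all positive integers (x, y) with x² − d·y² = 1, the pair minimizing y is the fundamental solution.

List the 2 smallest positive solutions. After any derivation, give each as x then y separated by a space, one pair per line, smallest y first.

√2 → a₀=1, period (2); ℓ=1 odd so k=1
a_0=1:  p_0=1·1+0=1,  q_0=1·0+1=1
a_1=2:  p_1=2·1+1=3,  q_1=2·1+0=2
fundamental: x₁=3, y₁=2  (since 9 − 2·4 = 1)
n=2: (3,2)∘(3,2) = (3·3+2·2·2, 3·2+2·3) = (17,12)

3 2
17 12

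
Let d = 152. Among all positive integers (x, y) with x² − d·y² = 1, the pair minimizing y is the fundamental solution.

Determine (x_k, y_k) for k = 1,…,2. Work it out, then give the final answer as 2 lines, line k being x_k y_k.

37 3
2737 222

√152 → a₀=12, period (3,24); ℓ=2 even so k=1
a_0=12:  p_0=12·1+0=12,  q_0=12·0+1=1
a_1=3:  p_1=3·12+1=37,  q_1=3·1+0=3
(x₁, y₁) = (37, 3);  37² − 152·3² = 1 ✓
k=2:  x_2 = 37·37+152·3·3 = 2737,  y_2 = 37·3+3·37 = 222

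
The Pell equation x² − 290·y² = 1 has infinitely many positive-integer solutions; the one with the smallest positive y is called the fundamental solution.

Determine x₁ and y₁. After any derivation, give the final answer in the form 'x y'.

d=290: √d = [17; 34] (ℓ=1, odd), read p_1/q_1
step 0: (17, 1)  from 17·(1,0) + (0,1)
step 1: (579, 34)  from 34·(17,1) + (1,0)
→ (579, 34).  Check: 579²=335241, 290·34²=335240, difference 1.

579 34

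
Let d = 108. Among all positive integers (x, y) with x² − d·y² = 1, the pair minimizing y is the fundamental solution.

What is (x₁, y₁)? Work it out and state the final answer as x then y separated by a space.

[10; 2,1,1,4,1,1,2,20] for √108; ℓ=8 ⇒ convergent index 7
i=0: a=10 ⇒ p=10, q=1
i=1: a=2 ⇒ p=21, q=2
…
i=4: a=4 ⇒ p=239, q=23
i=5: a=1 ⇒ p=291, q=28
i=6: a=1 ⇒ p=530, q=51
i=7: a=2 ⇒ p=1351, q=130
→ (1351, 130).  Check: 1351²=1825201, 108·130²=1825200, difference 1.

1351 130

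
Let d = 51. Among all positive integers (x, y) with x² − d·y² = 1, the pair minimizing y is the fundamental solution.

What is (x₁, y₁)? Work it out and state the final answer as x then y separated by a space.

d=51: √d = [7; 7,14] (ℓ=2, even), read p_1/q_1
step 0: (7, 1)  from 7·(1,0) + (0,1)
step 1: (50, 7)  from 7·(7,1) + (1,0)
fundamental: x₁=50, y₁=7  (since 2500 − 51·49 = 1)

50 7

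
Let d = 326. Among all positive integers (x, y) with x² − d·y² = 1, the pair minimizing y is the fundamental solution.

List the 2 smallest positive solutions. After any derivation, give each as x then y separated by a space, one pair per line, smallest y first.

325 18
211249 11700

d=326: √d = [18; 18,36] (ℓ=2, even), read p_1/q_1
a_0=18:  p_0=18·1+0=18,  q_0=18·0+1=1
a_1=18:  p_1=18·18+1=325,  q_1=18·1+0=18
fundamental: x₁=325, y₁=18  (since 105625 − 326·324 = 1)
(325+18√326)^2 = 211249 + 11700√326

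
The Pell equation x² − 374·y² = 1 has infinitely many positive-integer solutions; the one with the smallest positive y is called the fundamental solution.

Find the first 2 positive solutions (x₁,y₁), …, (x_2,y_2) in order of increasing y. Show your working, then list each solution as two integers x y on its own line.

√374 → a₀=19, period (2,1,18,1,2,38); ℓ=6 even so k=5
step 0: (19, 1)  from 19·(1,0) + (0,1)
…
step 3: (1083, 56)  from 18·(58,3) + (39,2)
step 4: (1141, 59)  from 1·(1083,56) + (58,3)
step 5: (3365, 174)  from 2·(1141,59) + (1083,56)
→ (3365, 174).  Check: 3365²=11323225, 374·174²=11323224, difference 1.
n=2: (3365,174)∘(3365,174) = (3365·3365+374·174·174, 3365·174+174·3365) = (22646449,1171020)

3365 174
22646449 1171020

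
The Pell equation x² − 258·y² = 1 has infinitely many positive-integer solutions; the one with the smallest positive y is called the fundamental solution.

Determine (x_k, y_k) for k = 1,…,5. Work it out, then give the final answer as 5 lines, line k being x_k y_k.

257 16
132097 8224
67897601 4227120
34899234817 2172731456
17938138798337 1116779741264

√258 = [16; 16,32, …], period ℓ=2 (even) → k=1
a_0=16:  p_0=16·1+0=16,  q_0=16·0+1=1
a_1=16:  p_1=16·16+1=257,  q_1=16·1+0=16
fundamental: x₁=257, y₁=16  (since 66049 − 258·256 = 1)
(257+16√258)^2 = 132097 + 8224√258
(257+16√258)^3 = 67897601 + 4227120√258
(257+16√258)^4 = 34899234817 + 2172731456√258
(257+16√258)^5 = 17938138798337 + 1116779741264√258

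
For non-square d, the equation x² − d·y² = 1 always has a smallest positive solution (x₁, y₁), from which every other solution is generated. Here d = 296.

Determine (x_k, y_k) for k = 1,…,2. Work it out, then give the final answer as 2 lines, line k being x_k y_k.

d=296: √d = [17; 4,1,7,1,4,34] (ℓ=6, even), read p_5/q_5
k=0  a_k=17  p_k/q_k = 17/1
…
k=4  a_k=1  p_k/q_k = 757/44
k=5  a_k=4  p_k/q_k = 3699/215
(x₁, y₁) = (3699, 215);  3699² − 296·215² = 1 ✓
(x_2, y_2) = (3699·3699 + 296·215·215, 3699·215 + 215·3699) = (27365201, 1590570)

3699 215
27365201 1590570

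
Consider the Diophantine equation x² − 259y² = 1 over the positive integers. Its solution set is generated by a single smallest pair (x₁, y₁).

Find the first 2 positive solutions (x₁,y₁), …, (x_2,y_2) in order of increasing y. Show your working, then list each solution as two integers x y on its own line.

847225 52644
1435580401249 89202625800

d=259: √d = [16; 10,1,2,3,4,3,2,1,10,32] (ℓ=10, even), read p_9/q_9
step 0: (16, 1)  from 16·(1,0) + (0,1)
…
step 7: (55265, 3434)  from 2·(23931,1487) + (7403,460)
step 8: (79196, 4921)  from 1·(55265,3434) + (23931,1487)
step 9: (847225, 52644)  from 10·(79196,4921) + (55265,3434)
(x₁, y₁) = (847225, 52644);  847225² − 259·52644² = 1 ✓
k=2:  x_2 = 847225·847225+259·52644·52644 = 1435580401249,  y_2 = 847225·52644+52644·847225 = 89202625800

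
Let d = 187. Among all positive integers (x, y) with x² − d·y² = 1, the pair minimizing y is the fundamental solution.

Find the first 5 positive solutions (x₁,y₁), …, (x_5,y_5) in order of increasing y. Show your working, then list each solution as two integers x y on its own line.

√187 → a₀=13, period (1,2,13,2,1,26); ℓ=6 even so k=5
a_0=13:  p_0=13·1+0=13,  q_0=13·0+1=1
…
a_4=2:  p_4=2·547+41=1135,  q_4=2·40+3=83
a_5=1:  p_5=1·1135+547=1682,  q_5=1·83+40=123
(x₁, y₁) = (1682, 123);  1682² − 187·123² = 1 ✓
(x_2, y_2) = (1682·1682 + 187·123·123, 1682·123 + 123·1682) = (5658247, 413772)
(x_3, y_3) = (1682·5658247 + 187·123·413772, 1682·413772 + 123·5658247) = (19034341226, 1391928885)
(x_4, y_4) = (1682·19034341226 + 187·123·1391928885, 1682·1391928885 + 123·19034341226) = (64031518226017, 4682448355368)
(x_5, y_5) = (1682·64031518226017 + 187·123·4682448355368, 1682·4682448355368 + 123·64031518226017) = (215402008277979962, 15751754875529067)

1682 123
5658247 413772
19034341226 1391928885
64031518226017 4682448355368
215402008277979962 15751754875529067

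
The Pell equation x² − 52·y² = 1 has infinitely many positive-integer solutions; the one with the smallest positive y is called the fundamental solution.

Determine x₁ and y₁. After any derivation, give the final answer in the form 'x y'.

649 90

[7; 4,1,2,1,4,14] for √52; ℓ=6 ⇒ convergent index 5
step 0: (7, 1)  from 7·(1,0) + (0,1)
step 1: (29, 4)  from 4·(7,1) + (1,0)
step 2: (36, 5)  from 1·(29,4) + (7,1)
…
step 4: (137, 19)  from 1·(101,14) + (36,5)
step 5: (649, 90)  from 4·(137,19) + (101,14)
→ (649, 90).  Check: 649²=421201, 52·90²=421200, difference 1.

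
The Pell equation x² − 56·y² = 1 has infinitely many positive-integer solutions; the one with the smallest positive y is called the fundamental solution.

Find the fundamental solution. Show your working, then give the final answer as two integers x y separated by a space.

15 2

√56 = [7; 2,14, …], period ℓ=2 (even) → k=1
k=0  a_k=7  p_k/q_k = 7/1
k=1  a_k=2  p_k/q_k = 15/2
→ (15, 2).  Check: 15²=225, 56·2²=224, difference 1.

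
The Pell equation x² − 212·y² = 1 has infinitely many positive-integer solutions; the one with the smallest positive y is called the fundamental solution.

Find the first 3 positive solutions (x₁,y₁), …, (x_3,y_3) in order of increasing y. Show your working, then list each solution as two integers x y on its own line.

√212 = [14; 1,1,3,1,1,…,1,1,28, …], period ℓ=14 (even) → k=13
a_0=14:  p_0=14·1+0=14,  q_0=14·0+1=1
…
a_2=1:  p_2=1·15+14=29,  q_2=1·1+1=2
…
a_6=1:  p_6=1·233+131=364,  q_6=1·16+9=25
…
a_8=1:  p_8=1·2417+364=2781,  q_8=1·166+25=191
a_9=1:  p_9=1·2781+2417=5198,  q_9=1·191+166=357
…
a_11=3:  p_11=3·7979+5198=29135,  q_11=3·548+357=2001
a_12=1:  p_12=1·29135+7979=37114,  q_12=1·2001+548=2549
a_13=1:  p_13=1·37114+29135=66249,  q_13=1·2549+2001=4550
→ (66249, 4550).  Check: 66249²=4388930001, 212·4550²=4388930000, difference 1.
k=2:  x_2 = 66249·66249+212·4550·4550 = 8777860001,  y_2 = 66249·4550+4550·66249 = 602865900
k=3:  x_3 = 66249·8777860001+212·4550·602865900 = 1163048894346249,  y_3 = 66249·602865900+4550·8777860001 = 79878526013650

66249 4550
8777860001 602865900
1163048894346249 79878526013650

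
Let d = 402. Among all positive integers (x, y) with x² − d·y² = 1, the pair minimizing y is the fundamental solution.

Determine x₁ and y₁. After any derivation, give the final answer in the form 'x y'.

401 20

d=402: √d = [20; 20,40] (ℓ=2, even), read p_1/q_1
step 0: (20, 1)  from 20·(1,0) + (0,1)
step 1: (401, 20)  from 20·(20,1) + (1,0)
→ (401, 20).  Check: 401²=160801, 402·20²=160800, difference 1.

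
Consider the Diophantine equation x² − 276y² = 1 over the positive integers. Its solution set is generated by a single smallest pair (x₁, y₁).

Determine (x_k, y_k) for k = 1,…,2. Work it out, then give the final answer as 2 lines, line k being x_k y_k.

7775 468
120901249 7277400

√276 → a₀=16, period (1,1,1,1,2,2,2,1,1,1,1,32); ℓ=12 even so k=11
step 0: (16, 1)  from 16·(1,0) + (0,1)
step 1: (17, 1)  from 1·(16,1) + (1,0)
step 2: (33, 2)  from 1·(17,1) + (16,1)
…
step 9: (3007, 181)  from 1·(1761,106) + (1246,75)
step 10: (4768, 287)  from 1·(3007,181) + (1761,106)
step 11: (7775, 468)  from 1·(4768,287) + (3007,181)
(x₁, y₁) = (7775, 468);  7775² − 276·468² = 1 ✓
k=2:  x_2 = 7775·7775+276·468·468 = 120901249,  y_2 = 7775·468+468·7775 = 7277400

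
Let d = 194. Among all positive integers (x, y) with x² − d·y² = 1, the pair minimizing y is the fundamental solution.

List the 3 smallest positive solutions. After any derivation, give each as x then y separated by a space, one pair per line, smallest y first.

195 14
76049 5460
29658915 2129386

[13; 1,12,1,26] for √194; ℓ=4 ⇒ convergent index 3
i=0: a=13 ⇒ p=13, q=1
i=1: a=1 ⇒ p=14, q=1
i=2: a=12 ⇒ p=181, q=13
i=3: a=1 ⇒ p=195, q=14
→ (195, 14).  Check: 195²=38025, 194·14²=38024, difference 1.
(195+14√194)^2 = 76049 + 5460√194
(195+14√194)^3 = 29658915 + 2129386√194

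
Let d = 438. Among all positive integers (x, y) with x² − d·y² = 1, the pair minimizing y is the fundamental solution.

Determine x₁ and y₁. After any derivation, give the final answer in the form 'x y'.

d=438: √d = [20; 1,12,1,40] (ℓ=4, even), read p_3/q_3
a_0=20:  p_0=20·1+0=20,  q_0=20·0+1=1
…
a_2=12:  p_2=12·21+20=272,  q_2=12·1+1=13
a_3=1:  p_3=1·272+21=293,  q_3=1·13+1=14
fundamental: x₁=293, y₁=14  (since 85849 − 438·196 = 1)

293 14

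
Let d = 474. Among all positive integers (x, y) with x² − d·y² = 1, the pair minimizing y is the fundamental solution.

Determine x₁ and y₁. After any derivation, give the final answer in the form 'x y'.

193549 8890

√474 → a₀=21, period (1,3,2,1,1,…,3,1,42); ℓ=14 even so k=13
i=0: a=21 ⇒ p=21, q=1
i=1: a=1 ⇒ p=22, q=1
i=2: a=3 ⇒ p=87, q=4
i=3: a=2 ⇒ p=196, q=9
i=4: a=1 ⇒ p=283, q=13
…
i=6: a=1 ⇒ p=762, q=35
…
i=8: a=1 ⇒ p=5813, q=267
i=9: a=1 ⇒ p=10864, q=499
i=10: a=1 ⇒ p=16677, q=766
…
i=12: a=3 ⇒ p=149331, q=6859
i=13: a=1 ⇒ p=193549, q=8890
fundamental: x₁=193549, y₁=8890  (since 37461215401 − 474·79032100 = 1)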